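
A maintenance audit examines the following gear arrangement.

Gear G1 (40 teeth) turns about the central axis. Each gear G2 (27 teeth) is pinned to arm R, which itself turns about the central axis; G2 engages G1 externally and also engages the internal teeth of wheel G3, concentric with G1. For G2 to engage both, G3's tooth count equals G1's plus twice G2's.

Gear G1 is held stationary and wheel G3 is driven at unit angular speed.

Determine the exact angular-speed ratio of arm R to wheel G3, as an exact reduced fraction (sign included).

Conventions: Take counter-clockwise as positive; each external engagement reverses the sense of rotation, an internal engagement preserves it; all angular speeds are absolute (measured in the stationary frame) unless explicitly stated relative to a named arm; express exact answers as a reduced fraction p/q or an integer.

47/67

planetary set (40T centre, 27T on arm, 94T internal) — Willis relation
ring teeth: 40 + 2·27 = 94
40(ω_sun−ω_arm) = −94(ω_ring−ω_arm),  ω_sun = 0, ω_ring = 1
40(0−ω_arm) = −94(1−ω_arm)  ⇒  134·ω_arm = 94  ⇒  ω_arm = 47/67
ω_out/ω_in = 47/67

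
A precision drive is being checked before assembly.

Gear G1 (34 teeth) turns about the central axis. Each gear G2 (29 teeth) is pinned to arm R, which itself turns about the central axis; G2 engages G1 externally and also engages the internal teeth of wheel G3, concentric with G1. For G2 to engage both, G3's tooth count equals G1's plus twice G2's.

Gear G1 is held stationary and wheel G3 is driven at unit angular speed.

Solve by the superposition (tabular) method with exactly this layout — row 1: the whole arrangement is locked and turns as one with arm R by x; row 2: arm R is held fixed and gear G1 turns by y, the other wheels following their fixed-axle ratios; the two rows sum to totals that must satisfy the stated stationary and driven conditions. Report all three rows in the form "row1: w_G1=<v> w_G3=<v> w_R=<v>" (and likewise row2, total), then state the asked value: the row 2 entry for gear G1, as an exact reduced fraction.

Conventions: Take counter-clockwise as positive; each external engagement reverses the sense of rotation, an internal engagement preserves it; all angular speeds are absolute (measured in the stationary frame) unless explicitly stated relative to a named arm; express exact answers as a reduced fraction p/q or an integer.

row1: w_G1=46/63 w_G3=46/63 w_R=46/63
row2: w_G1=-46/63 w_G3=17/63 w_R=0
total: w_G1=0 w_G3=1 w_R=46/63
asked value: -46/63

topology: planetary set — G1 34T / G2 29T / G3 92T, arm = carrier (Willis)
row 1: whole set turns with the arm by x
row 2 — arm fixed, fixed-axis ratios: sun y, ring −(34/92)·y, arm 0
boundary: total ω_sun = x + y = 0 and total ω_ring = x − (34/92)·y = 1  ⇒  y = -46/63, x = 46/63
row 2 ring = −(34/92)·(-46/63) = 17/63
totals (row 1 + row 2): sun 46/63 + (-46/63) = 0, ring 46/63 + 17/63 = 1, arm 46/63 + 0 = 46/63
asked cell (row2, sun) = -46/63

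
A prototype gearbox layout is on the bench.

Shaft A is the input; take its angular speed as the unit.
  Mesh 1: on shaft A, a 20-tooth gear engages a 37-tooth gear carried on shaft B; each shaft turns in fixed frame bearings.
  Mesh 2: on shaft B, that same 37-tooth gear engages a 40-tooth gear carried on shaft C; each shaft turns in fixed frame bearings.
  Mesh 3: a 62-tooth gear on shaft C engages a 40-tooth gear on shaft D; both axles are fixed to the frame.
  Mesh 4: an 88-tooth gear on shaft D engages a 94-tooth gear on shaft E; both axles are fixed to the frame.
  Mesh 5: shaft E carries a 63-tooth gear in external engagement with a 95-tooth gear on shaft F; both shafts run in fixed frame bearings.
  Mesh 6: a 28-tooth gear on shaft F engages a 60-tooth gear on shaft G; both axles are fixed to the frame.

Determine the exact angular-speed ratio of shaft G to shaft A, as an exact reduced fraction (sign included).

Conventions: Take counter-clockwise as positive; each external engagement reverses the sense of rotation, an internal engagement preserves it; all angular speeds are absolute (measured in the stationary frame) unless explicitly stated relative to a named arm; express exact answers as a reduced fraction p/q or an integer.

50127/223250

class = fixed-axis compound train [6 meshes; 6 ratios multiply, 6 sense flips]
mesh 1 [20T→37T]: running ratio 20/37, sense −
mesh 2 [37T→40T]: running ratio 1/2, sense +
mesh 3 [62T→40T]: running ratio 31/40, sense −
mesh 4 [88T→94T]: running ratio 341/470, sense +
mesh 5 [63T→95T]: running ratio 21483/44650, sense −
mesh 6 [28T→60T]: running ratio 50127/223250, sense +
ω_out/ω_in = 50127/223250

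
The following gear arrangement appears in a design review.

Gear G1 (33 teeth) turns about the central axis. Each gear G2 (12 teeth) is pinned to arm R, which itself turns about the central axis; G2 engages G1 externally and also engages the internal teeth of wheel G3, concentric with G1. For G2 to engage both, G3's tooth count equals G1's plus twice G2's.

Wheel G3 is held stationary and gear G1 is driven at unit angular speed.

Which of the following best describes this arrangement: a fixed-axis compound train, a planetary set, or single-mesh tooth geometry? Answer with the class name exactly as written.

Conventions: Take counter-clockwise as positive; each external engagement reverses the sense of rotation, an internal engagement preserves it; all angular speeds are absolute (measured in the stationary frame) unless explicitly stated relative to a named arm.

class = planetary set [G3 = 33+2·12 = 57; Willis about the carrier]
classification: planetary set

planetary set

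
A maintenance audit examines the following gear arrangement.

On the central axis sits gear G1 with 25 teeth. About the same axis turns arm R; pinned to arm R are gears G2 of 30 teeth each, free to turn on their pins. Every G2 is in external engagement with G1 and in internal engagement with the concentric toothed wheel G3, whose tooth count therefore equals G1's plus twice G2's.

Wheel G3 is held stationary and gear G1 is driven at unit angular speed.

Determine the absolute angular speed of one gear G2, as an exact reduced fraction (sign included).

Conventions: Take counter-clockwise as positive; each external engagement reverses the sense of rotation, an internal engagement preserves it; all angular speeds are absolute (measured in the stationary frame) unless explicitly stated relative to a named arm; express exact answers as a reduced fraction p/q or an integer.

-5/12

planetary set (25T centre, 30T on arm, 85T internal) — Willis relation
ring teeth: 25 + 2·30 = 85
25(ω_sun−ω_arm) = −85(ω_ring−ω_arm),  ω_ring = 0, ω_sun = 1
25(1−ω_arm) = −85(0−ω_arm)  ⇒  110·ω_arm = 25  ⇒  ω_arm = 5/22
sun–planet mesh: 25·(1−5/22) = −30·(ω_p−ω_arm)  ⇒  ω_p−ω_arm = -85/132
ω_p = 5/22 − 85/132 = -5/12
exact speed ratio = -5/12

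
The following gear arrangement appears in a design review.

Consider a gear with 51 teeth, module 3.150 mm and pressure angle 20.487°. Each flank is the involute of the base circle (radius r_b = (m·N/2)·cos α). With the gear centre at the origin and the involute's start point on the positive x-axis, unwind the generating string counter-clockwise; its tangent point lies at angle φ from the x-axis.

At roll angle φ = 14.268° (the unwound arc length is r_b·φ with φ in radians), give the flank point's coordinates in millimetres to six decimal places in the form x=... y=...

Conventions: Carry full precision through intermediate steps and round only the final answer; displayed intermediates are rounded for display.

topology: single-mesh involute geometry — m = 3.150, N = 51
pitch radius r_p = m·N/2 = 3.150·51/2 = 80.325000
base radius r_b = r_p·cos α = 80.325000·cos 20.487° = 75.244574
roll angle φ = 14.268° = 0.24902358 rad
x = r_b·(cos φ + φ·sin φ) = 77.541590
y = r_b·(sin φ − φ·cos φ) = 0.384928

x=77.541590 y=0.384928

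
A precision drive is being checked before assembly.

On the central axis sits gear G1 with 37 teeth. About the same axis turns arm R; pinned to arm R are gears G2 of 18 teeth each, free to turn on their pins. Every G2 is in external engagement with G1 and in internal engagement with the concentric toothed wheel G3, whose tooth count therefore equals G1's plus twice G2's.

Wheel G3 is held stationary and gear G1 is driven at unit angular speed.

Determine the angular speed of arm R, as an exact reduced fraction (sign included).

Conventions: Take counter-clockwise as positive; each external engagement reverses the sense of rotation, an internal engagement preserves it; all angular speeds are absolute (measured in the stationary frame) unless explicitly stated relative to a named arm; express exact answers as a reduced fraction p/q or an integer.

recognized (axles ride arm R): planetary set, 37/18/73 teeth
ring teeth: 37 + 2·18 = 73
37(ω_sun−ω_arm) = −73(ω_ring−ω_arm),  ω_ring = 0, ω_sun = 1
37(1−ω_arm) = −73(0−ω_arm)  ⇒  110·ω_arm = 37  ⇒  ω_arm = 37/110
exact speed ratio = 37/110

37/110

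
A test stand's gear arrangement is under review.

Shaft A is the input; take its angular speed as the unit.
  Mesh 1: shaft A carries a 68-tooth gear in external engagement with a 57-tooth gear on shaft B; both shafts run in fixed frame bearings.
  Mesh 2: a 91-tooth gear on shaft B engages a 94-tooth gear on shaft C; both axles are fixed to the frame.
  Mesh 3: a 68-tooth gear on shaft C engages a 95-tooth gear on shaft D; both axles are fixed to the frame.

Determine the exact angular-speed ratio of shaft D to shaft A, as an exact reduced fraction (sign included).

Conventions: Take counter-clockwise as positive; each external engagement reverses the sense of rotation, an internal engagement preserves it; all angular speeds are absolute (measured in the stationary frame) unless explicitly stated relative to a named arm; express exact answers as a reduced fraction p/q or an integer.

-210392/254505

class = fixed-axis compound train [3 meshes; 3 ratios multiply, 3 sense flips]
mesh 1 [68T→57T]: running ratio 68/57, sense −
mesh 2 [91T→94T]: running ratio 3094/2679, sense +
mesh 3 [68T→95T]: running ratio 210392/254505, sense −
ω_out/ω_in = -210392/254505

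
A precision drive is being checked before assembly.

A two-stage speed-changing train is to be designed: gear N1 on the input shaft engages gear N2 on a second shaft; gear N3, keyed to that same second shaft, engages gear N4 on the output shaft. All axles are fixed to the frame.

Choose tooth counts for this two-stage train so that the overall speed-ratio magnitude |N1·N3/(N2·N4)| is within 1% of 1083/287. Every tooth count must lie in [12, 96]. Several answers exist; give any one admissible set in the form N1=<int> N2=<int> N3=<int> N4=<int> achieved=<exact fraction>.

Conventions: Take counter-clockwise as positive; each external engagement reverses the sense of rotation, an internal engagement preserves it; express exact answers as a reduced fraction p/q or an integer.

design class (target 1083/287): fixed-axis compound train
target = 1083/287 in lowest terms: an exact hit needs N1·N3 = k·1083 and N2·N4 = k·287 for one integer k, every count in [12, 96]; additionally prefer no 1:1 stage (N1 ≠ N2, N3 ≠ N4)
k = 1: no 1:1-free in-range split of k·1083 and k·287 into factor pairs; take k = 2
k = 2: N1·N3 = 2166 = 38·57, N2·N4 = 574 = 14·41
achieved = 38·57/(14·41) = 1083/287; |achieved − target| = 0 ≤ 1083/28700 ✓

N1=38 N2=14 N3=57 N4=41 achieved=1083/287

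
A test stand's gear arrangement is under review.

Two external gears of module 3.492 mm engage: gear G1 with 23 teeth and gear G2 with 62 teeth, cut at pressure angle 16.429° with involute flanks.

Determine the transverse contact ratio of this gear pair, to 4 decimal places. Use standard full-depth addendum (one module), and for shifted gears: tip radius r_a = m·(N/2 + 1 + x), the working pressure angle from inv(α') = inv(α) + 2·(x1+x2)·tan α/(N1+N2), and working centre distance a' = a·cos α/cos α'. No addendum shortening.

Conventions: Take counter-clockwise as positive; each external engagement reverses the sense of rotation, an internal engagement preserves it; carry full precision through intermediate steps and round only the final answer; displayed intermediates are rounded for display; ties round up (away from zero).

recognized (one external pair, fixed centres): single-mesh tooth geometry, m = 3.492, N1 = 23, N2 = 62
base radii: r_b1 = 38.518387, r_b2 = 103.832173
tip radii: r_a1 = 43.650000, r_a2 = 111.744000
no profile shift: α' = α, a' = a
action lengths: √(r_a1²−r_b1²) = 20.534273, √(r_a2²−r_b2²) = 41.298927
base pitch p_b = π·m·cos α = 10.522529
CR = (20.534273 + 41.298927 − 148.410000·sin 16.42900°)/10.522529 = 1.887270
contact ratio ≈ 1.8873

1.8873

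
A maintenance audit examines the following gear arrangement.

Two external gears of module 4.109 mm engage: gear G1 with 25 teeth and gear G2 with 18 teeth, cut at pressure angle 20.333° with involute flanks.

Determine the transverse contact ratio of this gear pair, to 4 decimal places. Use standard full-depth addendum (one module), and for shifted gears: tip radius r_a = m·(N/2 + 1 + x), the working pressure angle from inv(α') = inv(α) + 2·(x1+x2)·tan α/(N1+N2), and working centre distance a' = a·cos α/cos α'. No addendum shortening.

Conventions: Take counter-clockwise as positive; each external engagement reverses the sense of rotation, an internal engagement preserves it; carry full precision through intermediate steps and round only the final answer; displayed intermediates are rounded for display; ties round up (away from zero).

topology: single-mesh involute geometry — m = 4.109, 25T/18T pair
base radii: r_b1 = 48.162049, r_b2 = 34.676675
tip radii: r_a1 = 55.471500, r_a2 = 41.090000
no profile shift: α' = α, a' = a
action lengths: √(r_a1²−r_b1²) = 27.522797, √(r_a2²−r_b2²) = 22.043509
base pitch p_b = π·m·cos α = 12.104443
CR = (27.522797 + 22.043509 − 88.343500·sin 20.33300°)/12.104443 = 1.558856
contact ratio ≈ 1.5589

1.5589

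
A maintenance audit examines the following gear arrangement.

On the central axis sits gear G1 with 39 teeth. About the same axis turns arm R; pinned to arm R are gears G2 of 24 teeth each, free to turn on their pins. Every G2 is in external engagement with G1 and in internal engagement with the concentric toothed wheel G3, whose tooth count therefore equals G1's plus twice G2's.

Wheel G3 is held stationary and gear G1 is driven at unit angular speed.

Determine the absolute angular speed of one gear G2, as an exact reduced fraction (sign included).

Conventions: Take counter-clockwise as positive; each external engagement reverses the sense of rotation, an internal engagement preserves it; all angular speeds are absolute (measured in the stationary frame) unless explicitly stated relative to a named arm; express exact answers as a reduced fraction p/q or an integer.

-13/16

class = planetary set [G3 = 39+2·24 = 87; Willis about the carrier]
ring teeth: 39 + 2·24 = 87
39(ω_sun−ω_arm) = −87(ω_ring−ω_arm),  ω_ring = 0, ω_sun = 1
39(1−ω_arm) = −87(0−ω_arm)  ⇒  126·ω_arm = 39  ⇒  ω_arm = 13/42
sun–planet mesh: 39·(1−13/42) = −24·(ω_p−ω_arm)  ⇒  ω_p−ω_arm = -377/336
ω_p = 13/42 − 377/336 = -13/16
exact speed ratio = -13/16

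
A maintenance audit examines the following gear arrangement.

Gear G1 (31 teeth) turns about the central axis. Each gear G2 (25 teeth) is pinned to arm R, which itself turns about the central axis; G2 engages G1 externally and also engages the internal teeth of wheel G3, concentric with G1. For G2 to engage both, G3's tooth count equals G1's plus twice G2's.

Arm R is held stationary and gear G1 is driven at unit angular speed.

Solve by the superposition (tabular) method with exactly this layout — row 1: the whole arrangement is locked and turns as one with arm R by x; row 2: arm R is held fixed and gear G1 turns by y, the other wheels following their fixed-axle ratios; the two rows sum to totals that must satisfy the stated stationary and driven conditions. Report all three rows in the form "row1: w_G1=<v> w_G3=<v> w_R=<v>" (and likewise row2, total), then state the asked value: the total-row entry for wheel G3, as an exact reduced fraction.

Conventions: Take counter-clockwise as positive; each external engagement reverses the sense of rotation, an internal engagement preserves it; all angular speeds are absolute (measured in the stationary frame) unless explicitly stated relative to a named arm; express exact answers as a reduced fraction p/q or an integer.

row1: w_G1=0 w_G3=0 w_R=0
row2: w_G1=1 w_G3=-31/81 w_R=0
total: w_G1=1 w_G3=-31/81 w_R=0
asked value: -31/81

class = planetary set [G3 = 31+2·25 = 81; Willis about the carrier]
row 1: whole set turns with the arm by x
row 2 (arm held, sun turns y): ω_ring = −(31/81)·y, ω_arm = 0
boundary: total ω_arm = x = 0 and total ω_sun = x + y = 1  ⇒  y = 1, x = 0
row 2 ring = −(31/81)·1 = -31/81
totals (row 1 + row 2): sun 0 + 1 = 1, ring 0 + (-31/81) = -31/81, arm 0 + 0 = 0
asked cell (total, ring) = -31/81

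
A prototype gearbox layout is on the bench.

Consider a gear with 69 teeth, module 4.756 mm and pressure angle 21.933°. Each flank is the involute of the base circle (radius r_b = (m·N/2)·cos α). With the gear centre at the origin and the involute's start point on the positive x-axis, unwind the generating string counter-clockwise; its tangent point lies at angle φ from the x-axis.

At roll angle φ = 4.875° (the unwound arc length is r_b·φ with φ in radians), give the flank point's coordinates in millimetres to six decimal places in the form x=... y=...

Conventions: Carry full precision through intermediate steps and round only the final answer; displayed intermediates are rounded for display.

class = single-mesh tooth geometry [base-circle involute, m = 4.756, 69T]
pitch radius r_p = m·N/2 = 4.756·69/2 = 164.082000
base radius r_b = r_p·cos α = 164.082000·cos 21.933° = 152.205954
roll angle φ = 4.875° = 0.08508480 rad
x = r_b·(cos φ + φ·sin φ) = 152.755899
y = r_b·(sin φ − φ·cos φ) = 0.031229

x=152.755899 y=0.031229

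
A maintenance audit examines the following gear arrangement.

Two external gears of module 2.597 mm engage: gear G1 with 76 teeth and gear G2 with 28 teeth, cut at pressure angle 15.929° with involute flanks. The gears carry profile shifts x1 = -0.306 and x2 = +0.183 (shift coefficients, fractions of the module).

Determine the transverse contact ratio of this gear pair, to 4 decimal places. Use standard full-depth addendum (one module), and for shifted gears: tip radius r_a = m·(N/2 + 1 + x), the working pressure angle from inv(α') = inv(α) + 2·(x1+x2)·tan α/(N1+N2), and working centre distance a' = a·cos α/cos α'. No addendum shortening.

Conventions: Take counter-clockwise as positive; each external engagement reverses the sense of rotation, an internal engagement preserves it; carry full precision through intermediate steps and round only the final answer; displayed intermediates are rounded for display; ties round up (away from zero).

recognized (one external pair, fixed centres): single-mesh tooth geometry, m = 2.597, N1 = 76, N2 = 28
base radii: r_b1 = 94.896707, r_b2 = 34.961945
tip radii: r_a1 = 100.488318, r_a2 = 39.430251
inv(α') = inv(15.929°) + 2·(-0.306+0.183)·tan α/(76+28) = 0.00671620  ⇒  α' = 15.43842°
a' = a·cos α / cos α' = 135.0440·cos 15.929°/cos 15.43842° = 134.719730
action lengths: √(r_a1²−r_b1²) = 33.053247, √(r_a2²−r_b2²) = 18.232036
base pitch p_b = π·m·cos α = 7.845442
CR = (33.053247 + 18.232036 − 134.719730·sin 15.43842°)/7.845442 = 1.965796
contact ratio ≈ 1.9658

1.9658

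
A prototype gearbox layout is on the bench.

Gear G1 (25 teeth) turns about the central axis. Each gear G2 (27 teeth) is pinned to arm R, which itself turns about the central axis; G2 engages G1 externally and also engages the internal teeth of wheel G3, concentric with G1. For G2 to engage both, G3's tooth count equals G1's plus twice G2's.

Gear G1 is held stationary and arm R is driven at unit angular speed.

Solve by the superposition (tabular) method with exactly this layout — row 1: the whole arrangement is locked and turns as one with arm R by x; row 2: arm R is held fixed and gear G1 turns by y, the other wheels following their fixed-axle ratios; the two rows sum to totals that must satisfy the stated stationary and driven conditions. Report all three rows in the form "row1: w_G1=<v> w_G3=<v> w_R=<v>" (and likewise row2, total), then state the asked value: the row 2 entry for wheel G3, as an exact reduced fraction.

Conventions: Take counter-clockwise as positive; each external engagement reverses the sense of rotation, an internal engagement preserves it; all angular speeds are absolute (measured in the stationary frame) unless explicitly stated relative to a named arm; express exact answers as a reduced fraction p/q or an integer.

topology: planetary set — G1 25T / G2 27T / G3 79T, arm = carrier (Willis)
row 1 — lock + rotate with arm: ω_sun = ω_ring = ω_arm = x
row 2 (arm held, sun turns y): ω_ring = −(25/79)·y, ω_arm = 0
boundary: total ω_sun = x + y = 0 and total ω_arm = x = 1  ⇒  y = -1, x = 1
row 2 ring = −(25/79)·(-1) = 25/79
totals (row 1 + row 2): sun 1 + (-1) = 0, ring 1 + 25/79 = 104/79, arm 1 + 0 = 1
asked cell (row2, ring) = 25/79

row1: w_G1=1 w_G3=1 w_R=1
row2: w_G1=-1 w_G3=25/79 w_R=0
total: w_G1=0 w_G3=104/79 w_R=1
asked value: 25/79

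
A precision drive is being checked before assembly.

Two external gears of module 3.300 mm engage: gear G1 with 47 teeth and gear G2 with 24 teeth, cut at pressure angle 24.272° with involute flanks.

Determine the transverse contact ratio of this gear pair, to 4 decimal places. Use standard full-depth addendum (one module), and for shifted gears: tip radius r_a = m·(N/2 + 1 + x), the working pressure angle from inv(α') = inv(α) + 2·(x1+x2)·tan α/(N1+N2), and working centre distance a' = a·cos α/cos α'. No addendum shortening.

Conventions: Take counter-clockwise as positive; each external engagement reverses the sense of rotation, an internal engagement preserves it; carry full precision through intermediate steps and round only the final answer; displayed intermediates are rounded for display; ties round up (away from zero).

class = single-mesh tooth geometry [involute pair 47T × 24T, m = 3.300]
base radii: r_b1 = 70.694911, r_b2 = 36.099529
tip radii: r_a1 = 80.850000, r_a2 = 42.900000
no profile shift: α' = α, a' = a
action lengths: √(r_a1²−r_b1²) = 39.229479, √(r_a2²−r_b2²) = 23.178309
base pitch p_b = π·m·cos α = 9.450835
CR = (39.229479 + 23.178309 − 117.150000·sin 24.27200°)/9.450835 = 1.507916
contact ratio ≈ 1.5079

1.5079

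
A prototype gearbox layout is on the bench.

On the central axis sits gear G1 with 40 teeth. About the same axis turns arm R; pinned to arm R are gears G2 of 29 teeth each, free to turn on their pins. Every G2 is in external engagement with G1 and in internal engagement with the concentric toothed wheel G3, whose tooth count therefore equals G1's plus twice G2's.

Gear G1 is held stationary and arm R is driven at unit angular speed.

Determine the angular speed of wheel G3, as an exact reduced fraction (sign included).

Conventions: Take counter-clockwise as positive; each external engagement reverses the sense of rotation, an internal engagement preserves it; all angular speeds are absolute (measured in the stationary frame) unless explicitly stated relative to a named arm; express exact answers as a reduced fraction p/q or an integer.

69/49

class = planetary set [G3 = 40+2·29 = 98; Willis about the carrier]
ring teeth: 40 + 2·29 = 98
40(ω_sun−ω_arm) = −98(ω_ring−ω_arm),  ω_sun = 0, ω_arm = 1
ω_ring = 1 − (40/98)(0−1) = 69/49
exact speed ratio = 69/49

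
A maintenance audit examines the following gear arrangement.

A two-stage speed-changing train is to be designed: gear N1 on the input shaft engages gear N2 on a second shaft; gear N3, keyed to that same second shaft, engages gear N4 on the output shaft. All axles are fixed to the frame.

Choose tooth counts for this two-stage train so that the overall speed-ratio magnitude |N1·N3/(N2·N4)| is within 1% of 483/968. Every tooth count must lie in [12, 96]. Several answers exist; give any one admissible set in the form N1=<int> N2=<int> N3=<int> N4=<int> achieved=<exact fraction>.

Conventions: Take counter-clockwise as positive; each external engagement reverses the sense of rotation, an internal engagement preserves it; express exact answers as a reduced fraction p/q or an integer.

N1=21 N2=22 N3=23 N4=44 achieved=483/968

class = fixed-axis compound train [2-stage, 483/968 wanted]
target = 483/968 in lowest terms: an exact hit needs N1·N3 = k·483 and N2·N4 = k·968 for one integer k, every count in [12, 96]; additionally prefer no 1:1 stage (N1 ≠ N2, N3 ≠ N4)
k = 1: N1·N3 = 483 = 21·23, N2·N4 = 968 = 22·44
achieved = 21·23/(22·44) = 483/968; |achieved − target| = 0 ≤ 483/96800 ✓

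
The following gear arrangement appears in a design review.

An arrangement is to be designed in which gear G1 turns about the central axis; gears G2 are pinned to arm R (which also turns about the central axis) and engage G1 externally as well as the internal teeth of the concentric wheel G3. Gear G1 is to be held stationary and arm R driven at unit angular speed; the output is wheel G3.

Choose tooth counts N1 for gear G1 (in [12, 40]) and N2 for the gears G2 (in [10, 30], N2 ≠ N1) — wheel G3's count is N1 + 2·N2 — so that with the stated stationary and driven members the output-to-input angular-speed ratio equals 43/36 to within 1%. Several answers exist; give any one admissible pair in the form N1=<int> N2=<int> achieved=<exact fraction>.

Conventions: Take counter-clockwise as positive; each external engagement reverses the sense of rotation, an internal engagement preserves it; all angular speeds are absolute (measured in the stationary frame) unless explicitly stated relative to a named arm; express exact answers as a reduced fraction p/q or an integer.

class = planetary set [ratio 43/36 wanted; Willis about the carrier]
Willis with ω_sun = 0: ω_ring/ω_arm = (N1+N3)/N3; set equal to 43/36  ⇒  N3/N1 = 1/(43/36 − 1) = 36/7
N3 = N1 + 2·N2  ⇒  N2/N1 = (N3/N1 − 1)/2 = (36/7 − 1)/2 = 29/14
smallest multiple with N1 ≥ 12 and N2 ≥ 10: k = 1  ⇒  N1 = 1·14 = 14, N2 = 1·29 = 29 (N1 ≤ 40, N2 ≤ 30, N2 ≠ N1 ✓), N3 = 14 + 2·29 = 72
check: (N1+N3)/N3 with N1 = 14, N3 = 72 gives 43/36; |achieved − target| = 0 ≤ 43/3600 ✓

N1=14 N2=29 achieved=43/36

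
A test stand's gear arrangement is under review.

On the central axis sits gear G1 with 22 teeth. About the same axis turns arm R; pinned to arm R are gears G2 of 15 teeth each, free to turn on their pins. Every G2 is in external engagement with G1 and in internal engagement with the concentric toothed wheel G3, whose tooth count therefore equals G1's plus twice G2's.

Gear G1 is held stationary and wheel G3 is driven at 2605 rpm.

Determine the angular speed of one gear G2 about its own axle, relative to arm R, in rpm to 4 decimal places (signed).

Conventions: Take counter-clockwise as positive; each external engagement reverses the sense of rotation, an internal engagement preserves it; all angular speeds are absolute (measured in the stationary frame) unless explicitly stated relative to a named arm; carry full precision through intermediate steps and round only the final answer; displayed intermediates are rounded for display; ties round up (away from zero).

+2684.7928 rpm

topology: planetary set — G1 22T / G2 15T / G3 52T, arm = carrier (Willis)
normalise by the input: solve with ω_ring = 1, then scale by 2605 rpm
ring teeth: 22 + 2·15 = 52
22(ω_sun−ω_arm) = −52(ω_ring−ω_arm),  ω_sun = 0, ω_ring = 1
22(0−ω_arm) = −52(1−ω_arm)  ⇒  74·ω_arm = 52  ⇒  ω_arm = 26/37
sun–planet mesh: 22·(0−26/37) = −15·(ω_p−ω_arm)  ⇒  ω_p−ω_arm = 572/555
scale: ω_p−ω_arm = 572/555 × 2605 rpm = +2684.7928 rpm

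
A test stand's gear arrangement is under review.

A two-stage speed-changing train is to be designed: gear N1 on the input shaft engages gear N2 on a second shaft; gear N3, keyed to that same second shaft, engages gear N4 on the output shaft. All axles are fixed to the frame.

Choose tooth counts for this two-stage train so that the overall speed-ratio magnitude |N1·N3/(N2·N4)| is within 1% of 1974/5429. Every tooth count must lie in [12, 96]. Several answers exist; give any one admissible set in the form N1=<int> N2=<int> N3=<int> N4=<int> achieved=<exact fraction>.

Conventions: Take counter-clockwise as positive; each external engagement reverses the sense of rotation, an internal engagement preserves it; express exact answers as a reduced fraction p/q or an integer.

design class (target 1974/5429): fixed-axis compound train
target = 1974/5429 in lowest terms: an exact hit needs N1·N3 = k·1974 and N2·N4 = k·5429 for one integer k, every count in [12, 96]; additionally prefer no 1:1 stage (N1 ≠ N2, N3 ≠ N4)
k = 1: N1·N3 = 1974 = 21·94, N2·N4 = 5429 = 61·89
achieved = 21·94/(61·89) = 1974/5429; |achieved − target| = 0 ≤ 987/271450 ✓

N1=21 N2=61 N3=94 N4=89 achieved=1974/5429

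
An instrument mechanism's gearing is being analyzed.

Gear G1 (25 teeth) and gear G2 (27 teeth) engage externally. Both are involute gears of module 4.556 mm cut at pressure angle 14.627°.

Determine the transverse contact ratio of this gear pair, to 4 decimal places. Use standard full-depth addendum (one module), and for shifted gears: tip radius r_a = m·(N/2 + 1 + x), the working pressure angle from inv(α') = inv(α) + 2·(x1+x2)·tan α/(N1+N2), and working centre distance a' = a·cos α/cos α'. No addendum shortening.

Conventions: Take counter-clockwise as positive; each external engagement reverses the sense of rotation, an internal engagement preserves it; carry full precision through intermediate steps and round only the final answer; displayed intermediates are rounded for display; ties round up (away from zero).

1.8837

recognized (one external pair, fixed centres): single-mesh tooth geometry, m = 4.556, N1 = 25, N2 = 27
base radii: r_b1 = 55.104266, r_b2 = 59.512608
tip radii: r_a1 = 61.506000, r_a2 = 66.062000
no profile shift: α' = α, a' = a
action lengths: √(r_a1²−r_b1²) = 27.322296, √(r_a2²−r_b2²) = 28.678169
base pitch p_b = π·m·cos α = 13.849213
CR = (27.322296 + 28.678169 − 118.456000·sin 14.62700°)/13.849213 = 1.883668
contact ratio ≈ 1.8837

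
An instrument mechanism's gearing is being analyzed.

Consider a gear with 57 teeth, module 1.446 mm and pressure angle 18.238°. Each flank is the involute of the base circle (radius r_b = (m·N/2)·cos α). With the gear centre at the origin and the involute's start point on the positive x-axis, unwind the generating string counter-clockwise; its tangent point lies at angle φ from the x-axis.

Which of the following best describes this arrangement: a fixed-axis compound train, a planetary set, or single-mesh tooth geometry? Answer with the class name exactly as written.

topology: single-mesh involute geometry — m = 1.446, N = 57
classification: single-mesh tooth geometry

single-mesh tooth geometry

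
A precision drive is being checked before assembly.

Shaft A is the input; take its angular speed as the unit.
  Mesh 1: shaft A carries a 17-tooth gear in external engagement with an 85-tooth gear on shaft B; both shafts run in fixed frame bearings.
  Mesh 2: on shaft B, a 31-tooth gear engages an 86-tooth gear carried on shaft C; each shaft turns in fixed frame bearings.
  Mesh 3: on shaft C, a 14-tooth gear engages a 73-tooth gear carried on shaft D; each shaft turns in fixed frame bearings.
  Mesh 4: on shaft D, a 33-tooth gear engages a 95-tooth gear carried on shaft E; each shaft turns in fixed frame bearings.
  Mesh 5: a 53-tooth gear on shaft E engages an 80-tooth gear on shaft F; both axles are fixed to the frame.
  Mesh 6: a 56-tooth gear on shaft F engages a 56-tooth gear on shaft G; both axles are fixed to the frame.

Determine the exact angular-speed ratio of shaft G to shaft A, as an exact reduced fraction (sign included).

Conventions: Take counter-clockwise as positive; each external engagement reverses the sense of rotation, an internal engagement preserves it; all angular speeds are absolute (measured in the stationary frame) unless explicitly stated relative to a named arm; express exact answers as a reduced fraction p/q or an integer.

379533/119282000

class = fixed-axis compound train [6 meshes; 6 ratios multiply, 6 sense flips]
mesh 1 [17T→85T]: running ratio 1/5, sense −
mesh 2 [31T→86T]: running ratio 31/430, sense +
mesh 3 [14T→73T]: running ratio 217/15695, sense −
mesh 4 [33T→95T]: running ratio 7161/1491025, sense +
mesh 5 [53T→80T]: running ratio 379533/119282000, sense −
mesh 6 [56T→56T]: running ratio 379533/119282000, sense +
ω_out/ω_in = 379533/119282000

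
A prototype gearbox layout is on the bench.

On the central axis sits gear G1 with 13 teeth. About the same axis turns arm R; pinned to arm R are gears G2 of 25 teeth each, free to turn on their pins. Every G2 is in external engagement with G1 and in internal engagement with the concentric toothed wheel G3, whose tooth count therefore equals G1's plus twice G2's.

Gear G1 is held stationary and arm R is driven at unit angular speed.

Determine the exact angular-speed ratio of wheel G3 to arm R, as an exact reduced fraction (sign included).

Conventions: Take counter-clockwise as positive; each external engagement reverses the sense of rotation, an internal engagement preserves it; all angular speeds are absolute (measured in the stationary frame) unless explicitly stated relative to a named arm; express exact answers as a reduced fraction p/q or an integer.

76/63

recognized (axles ride arm R): planetary set, 13/25/63 teeth
ring teeth: 13 + 2·25 = 63
13(ω_sun−ω_arm) = −63(ω_ring−ω_arm),  ω_sun = 0, ω_arm = 1
ω_ring = 1 − (13/63)(0−1) = 76/63
ω_out/ω_in = 76/63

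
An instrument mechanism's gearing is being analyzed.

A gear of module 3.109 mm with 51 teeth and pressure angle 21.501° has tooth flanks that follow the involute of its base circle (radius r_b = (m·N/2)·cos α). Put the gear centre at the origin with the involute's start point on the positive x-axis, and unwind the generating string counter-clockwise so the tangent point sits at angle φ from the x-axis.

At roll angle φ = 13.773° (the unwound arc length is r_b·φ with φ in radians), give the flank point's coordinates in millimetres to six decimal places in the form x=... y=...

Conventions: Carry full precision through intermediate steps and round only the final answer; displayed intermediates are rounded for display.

x=75.863012 y=0.339563

topology: single-mesh involute geometry — m = 3.109, N = 51
pitch radius r_p = m·N/2 = 3.109·51/2 = 79.279500
base radius r_b = r_p·cos α = 79.279500·cos 21.501° = 73.762532
roll angle φ = 13.773° = 0.24038420 rad
x = r_b·(cos φ + φ·sin φ) = 75.863012
y = r_b·(sin φ − φ·cos φ) = 0.339563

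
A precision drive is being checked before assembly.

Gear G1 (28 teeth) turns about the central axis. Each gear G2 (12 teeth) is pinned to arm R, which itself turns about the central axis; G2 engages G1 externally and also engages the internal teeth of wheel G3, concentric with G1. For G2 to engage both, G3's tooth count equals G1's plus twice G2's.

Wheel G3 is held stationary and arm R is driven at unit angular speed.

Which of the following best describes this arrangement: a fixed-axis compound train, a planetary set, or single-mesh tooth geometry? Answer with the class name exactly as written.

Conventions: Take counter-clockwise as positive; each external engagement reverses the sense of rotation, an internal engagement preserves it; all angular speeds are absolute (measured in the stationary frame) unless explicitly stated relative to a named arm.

recognized (axles ride arm R): planetary set, 28/12/52 teeth
classification: planetary set

planetary set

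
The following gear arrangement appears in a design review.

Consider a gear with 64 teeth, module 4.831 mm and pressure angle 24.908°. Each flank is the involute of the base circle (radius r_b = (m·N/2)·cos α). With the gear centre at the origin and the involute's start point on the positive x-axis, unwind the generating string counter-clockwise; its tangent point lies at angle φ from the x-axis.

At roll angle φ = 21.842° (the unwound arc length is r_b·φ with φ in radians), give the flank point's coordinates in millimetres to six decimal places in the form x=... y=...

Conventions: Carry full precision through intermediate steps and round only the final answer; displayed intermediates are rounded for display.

class = single-mesh tooth geometry [base-circle involute, m = 4.831, 64T]
pitch radius r_p = m·N/2 = 4.831·64/2 = 154.592000
base radius r_b = r_p·cos α = 154.592000·cos 24.908° = 140.212659
roll angle φ = 21.842° = 0.38121482 rad
x = r_b·(cos φ + φ·sin φ) = 150.033671
y = r_b·(sin φ − φ·cos φ) = 2.551824

x=150.033671 y=2.551824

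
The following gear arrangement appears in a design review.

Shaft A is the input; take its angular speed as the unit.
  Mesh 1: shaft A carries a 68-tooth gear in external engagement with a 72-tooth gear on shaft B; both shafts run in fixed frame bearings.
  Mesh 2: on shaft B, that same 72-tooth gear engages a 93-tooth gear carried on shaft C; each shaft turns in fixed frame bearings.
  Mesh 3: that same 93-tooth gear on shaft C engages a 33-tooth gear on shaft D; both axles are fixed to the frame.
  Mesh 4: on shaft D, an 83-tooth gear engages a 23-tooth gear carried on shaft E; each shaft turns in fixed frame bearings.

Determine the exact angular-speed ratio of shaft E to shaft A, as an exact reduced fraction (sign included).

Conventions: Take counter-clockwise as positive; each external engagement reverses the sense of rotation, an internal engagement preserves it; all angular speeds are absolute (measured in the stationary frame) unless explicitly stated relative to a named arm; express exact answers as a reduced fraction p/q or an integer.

class = fixed-axis compound train [4 meshes; 4 ratios multiply, 4 sense flips]
mesh 1 [68T→72T]: running ratio 17/18, sense −
mesh 2 [72T→93T]: running ratio 68/93, sense +
mesh 3 [93T→33T]: running ratio 68/33, sense −
mesh 4 [83T→23T]: running ratio 5644/759, sense +
ω_out/ω_in = 5644/759

5644/759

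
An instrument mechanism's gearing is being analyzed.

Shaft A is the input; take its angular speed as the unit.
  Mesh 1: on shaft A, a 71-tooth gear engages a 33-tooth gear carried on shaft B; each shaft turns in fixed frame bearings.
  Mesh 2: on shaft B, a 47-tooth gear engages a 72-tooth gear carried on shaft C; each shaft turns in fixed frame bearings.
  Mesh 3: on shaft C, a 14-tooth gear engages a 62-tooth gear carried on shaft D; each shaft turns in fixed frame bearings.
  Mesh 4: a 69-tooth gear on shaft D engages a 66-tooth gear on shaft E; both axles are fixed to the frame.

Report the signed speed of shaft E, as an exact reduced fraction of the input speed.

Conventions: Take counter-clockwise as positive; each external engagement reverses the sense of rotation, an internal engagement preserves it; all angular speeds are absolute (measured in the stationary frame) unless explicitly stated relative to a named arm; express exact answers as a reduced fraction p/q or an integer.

537257/1620432

4-mesh fixed-axis compound train (all bearings frame-fixed)
mesh 1 [71T→33T]: |ω|/ω_in = 1×71/33 = 71/33, sense flips to −
mesh 2 [47T→72T]: |ω|/ω_in = (71/33)×47/72 = 3337/2376, sense flips to +
mesh 3 [14T→62T]: |ω|/ω_in = (3337/2376)×14/62 = 23359/73656, sense flips to −
mesh 4 [69T→66T]: |ω|/ω_in = (23359/73656)×69/66 = 537257/1620432, sense flips to +
signed output speed (× input speed) = 537257/1620432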